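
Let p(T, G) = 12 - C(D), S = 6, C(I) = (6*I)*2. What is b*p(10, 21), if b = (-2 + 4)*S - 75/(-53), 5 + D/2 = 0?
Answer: 93852/53 ≈ 1770.8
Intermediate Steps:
D = -10 (D = -10 + 2*0 = -10 + 0 = -10)
C(I) = 12*I
p(T, G) = 132 (p(T, G) = 12 - 12*(-10) = 12 - 1*(-120) = 12 + 120 = 132)
b = 711/53 (b = (-2 + 4)*6 - 75/(-53) = 2*6 - 75*(-1)/53 = 12 - 1*(-75/53) = 12 + 75/53 = 711/53 ≈ 13.415)
b*p(10, 21) = (711/53)*132 = 93852/53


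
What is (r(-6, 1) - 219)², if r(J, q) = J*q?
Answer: 50625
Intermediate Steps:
(r(-6, 1) - 219)² = (-6*1 - 219)² = (-6 - 219)² = (-225)² = 50625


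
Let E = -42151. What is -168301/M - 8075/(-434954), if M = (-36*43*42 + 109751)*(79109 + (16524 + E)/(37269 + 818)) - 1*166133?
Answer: 155080261961532111/8374739544167242558 ≈ 0.018518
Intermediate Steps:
M = 19254310902227/5441 (M = (-36*43*42 + 109751)*(79109 + (16524 - 42151)/(37269 + 818)) - 1*166133 = (-1548*42 + 109751)*(79109 - 25627/38087) - 166133 = (-65016 + 109751)*(79109 - 25627*1/38087) - 166133 = 44735*(79109 - 3661/5441) - 166133 = 44735*(430428408/5441) - 166133 = 19255214831880/5441 - 166133 = 19254310902227/5441 ≈ 3.5387e+9)
-168301/M - 8075/(-434954) = -168301/19254310902227/5441 - 8075/(-434954) = -168301*5441/19254310902227 - 8075*(-1/434954) = -915725741/19254310902227 + 8075/434954 = 155080261961532111/8374739544167242558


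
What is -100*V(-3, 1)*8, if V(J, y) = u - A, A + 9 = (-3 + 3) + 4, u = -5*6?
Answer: 20000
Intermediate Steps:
u = -30
A = -5 (A = -9 + ((-3 + 3) + 4) = -9 + (0 + 4) = -9 + 4 = -5)
V(J, y) = -25 (V(J, y) = -30 - 1*(-5) = -30 + 5 = -25)
-100*V(-3, 1)*8 = -100*(-25)*8 = 2500*8 = 20000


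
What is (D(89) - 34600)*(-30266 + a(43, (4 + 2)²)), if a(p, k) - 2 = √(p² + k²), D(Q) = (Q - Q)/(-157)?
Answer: 1047134400 - 34600*√3145 ≈ 1.0452e+9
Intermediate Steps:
D(Q) = 0 (D(Q) = 0*(-1/157) = 0)
a(p, k) = 2 + √(k² + p²) (a(p, k) = 2 + √(p² + k²) = 2 + √(k² + p²))
(D(89) - 34600)*(-30266 + a(43, (4 + 2)²)) = (0 - 34600)*(-30266 + (2 + √(((4 + 2)²)² + 43²))) = -34600*(-30266 + (2 + √((6²)² + 1849))) = -34600*(-30266 + (2 + √(36² + 1849))) = -34600*(-30266 + (2 + √(1296 + 1849))) = -34600*(-30266 + (2 + √3145)) = -34600*(-30264 + √3145) = 1047134400 - 34600*√3145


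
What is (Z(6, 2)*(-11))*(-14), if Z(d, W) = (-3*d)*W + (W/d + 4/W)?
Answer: -15554/3 ≈ -5184.7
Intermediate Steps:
Z(d, W) = 4/W + W/d - 3*W*d (Z(d, W) = -3*W*d + (4/W + W/d) = 4/W + W/d - 3*W*d)
(Z(6, 2)*(-11))*(-14) = ((4/2 + 2/6 - 3*2*6)*(-11))*(-14) = ((4*(½) + 2*(⅙) - 36)*(-11))*(-14) = ((2 + ⅓ - 36)*(-11))*(-14) = -101/3*(-11)*(-14) = (1111/3)*(-14) = -15554/3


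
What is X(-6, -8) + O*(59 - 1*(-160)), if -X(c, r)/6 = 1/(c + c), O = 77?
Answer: 33727/2 ≈ 16864.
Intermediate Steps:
X(c, r) = -3/c (X(c, r) = -6/(c + c) = -6*1/(2*c) = -3/c)
X(-6, -8) + O*(59 - 1*(-160)) = -3/(-6) + 77*(59 - 1*(-160)) = -3*(-⅙) + 77*(59 + 160) = ½ + 77*219 = ½ + 16863 = 33727/2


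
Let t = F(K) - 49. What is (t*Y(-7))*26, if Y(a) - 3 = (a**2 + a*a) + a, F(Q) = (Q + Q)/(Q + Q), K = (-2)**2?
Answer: -117312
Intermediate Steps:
K = 4
F(Q) = 1 (F(Q) = (2*Q)/((2*Q)) = (2*Q)*(1/(2*Q)) = 1)
Y(a) = 3 + a + 2*a**2 (Y(a) = 3 + ((a**2 + a*a) + a) = 3 + ((a**2 + a**2) + a) = 3 + (2*a**2 + a) = 3 + (a + 2*a**2) = 3 + a + 2*a**2)
t = -48 (t = 1 - 49 = -48)
(t*Y(-7))*26 = -48*(3 - 7 + 2*(-7)**2)*26 = -48*(3 - 7 + 2*49)*26 = -48*(3 - 7 + 98)*26 = -48*94*26 = -4512*26 = -117312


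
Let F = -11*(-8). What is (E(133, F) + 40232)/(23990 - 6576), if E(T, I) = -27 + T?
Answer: 20169/8707 ≈ 2.3164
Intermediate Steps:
F = 88
(E(133, F) + 40232)/(23990 - 6576) = ((-27 + 133) + 40232)/(23990 - 6576) = (106 + 40232)/17414 = 40338*(1/17414) = 20169/8707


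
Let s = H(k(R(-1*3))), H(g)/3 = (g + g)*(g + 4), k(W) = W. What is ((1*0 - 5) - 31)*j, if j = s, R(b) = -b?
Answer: -4536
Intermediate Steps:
H(g) = 6*g*(4 + g) (H(g) = 3*((g + g)*(g + 4)) = 3*((2*g)*(4 + g)) = 3*(2*g*(4 + g)) = 6*g*(4 + g))
s = 126 (s = 6*(-(-1)*3)*(4 - (-1)*3) = 6*(-1*(-3))*(4 - 1*(-3)) = 6*3*(4 + 3) = 6*3*7 = 126)
j = 126
((1*0 - 5) - 31)*j = ((1*0 - 5) - 31)*126 = ((0 - 5) - 31)*126 = (-5 - 31)*126 = -36*126 = -4536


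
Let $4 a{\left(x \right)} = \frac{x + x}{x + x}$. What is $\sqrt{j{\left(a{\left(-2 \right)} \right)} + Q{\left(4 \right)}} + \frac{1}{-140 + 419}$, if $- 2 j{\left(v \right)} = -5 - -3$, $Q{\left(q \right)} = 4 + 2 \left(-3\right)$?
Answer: $\frac{1}{279} + i \approx 0.0035842 + 1.0 i$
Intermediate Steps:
$Q{\left(q \right)} = -2$ ($Q{\left(q \right)} = 4 - 6 = -2$)
$a{\left(x \right)} = \frac{1}{4}$ ($a{\left(x \right)} = \frac{\left(x + x\right) \frac{1}{x + x}}{4} = \frac{2 x \frac{1}{2 x}}{4} = \frac{1}{4} \cdot 1 = \frac{1}{4}$)
$j{\left(v \right)} = 1$ ($j{\left(v \right)} = - \frac{-5 - -3}{2} = - \frac{-5 + 3}{2} = \left(- \frac{1}{2}\right) \left(-2\right) = 1$)
$\sqrt{j{\left(a{\left(-2 \right)} \right)} + Q{\left(4 \right)}} + \frac{1}{-140 + 419} = \sqrt{1 - 2} + \frac{1}{-140 + 419} = \sqrt{-1} + \frac{1}{279} = i + \frac{1}{279} = \frac{1}{279} + i$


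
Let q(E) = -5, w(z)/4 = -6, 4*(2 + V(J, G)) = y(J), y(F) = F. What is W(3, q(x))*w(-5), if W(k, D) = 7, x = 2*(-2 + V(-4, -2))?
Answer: -168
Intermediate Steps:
V(J, G) = -2 + J/4
x = -10 (x = 2*(-2 + (-2 + (¼)*(-4))) = 2*(-2 + (-2 - 1)) = 2*(-2 - 3) = 2*(-5) = -10)
w(z) = -24 (w(z) = 4*(-6) = -24)
W(3, q(x))*w(-5) = 7*(-24) = -168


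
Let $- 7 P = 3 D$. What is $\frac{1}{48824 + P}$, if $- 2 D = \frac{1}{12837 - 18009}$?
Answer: $\frac{24136}{1178416063} \approx 2.0482 \cdot 10^{-5}$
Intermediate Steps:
$D = \frac{1}{10344}$ ($D = - \frac{1}{2 \left(12837 - 18009\right)} = - \frac{1}{2 \left(-5172\right)} = \left(- \frac{1}{2}\right) \left(- \frac{1}{5172}\right) = \frac{1}{10344} \approx 9.6674 \cdot 10^{-5}$)
$P = - \frac{1}{24136}$ ($P = - \frac{3 \cdot \frac{1}{10344}}{7} = \left(- \frac{1}{7}\right) \frac{1}{3448} = - \frac{1}{24136} \approx -4.1432 \cdot 10^{-5}$)
$\frac{1}{48824 + P} = \frac{1}{48824 - \frac{1}{24136}} = \frac{1}{\frac{1178416063}{24136}} = \frac{24136}{1178416063}$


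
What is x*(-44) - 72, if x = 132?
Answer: -5880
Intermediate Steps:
x*(-44) - 72 = 132*(-44) - 72 = -5808 - 72 = -5880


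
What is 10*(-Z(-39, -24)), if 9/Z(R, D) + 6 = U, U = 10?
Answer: -45/2 ≈ -22.500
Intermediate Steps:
Z(R, D) = 9/4 (Z(R, D) = 9/(-6 + 10) = 9/4)
10*(-Z(-39, -24)) = 10*(-1*9/4) = 10*(-9/4) = -45/2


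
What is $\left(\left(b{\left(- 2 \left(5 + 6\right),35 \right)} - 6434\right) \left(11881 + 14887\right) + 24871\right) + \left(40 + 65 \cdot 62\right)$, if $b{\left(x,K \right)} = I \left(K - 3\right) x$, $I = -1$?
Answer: $-153351699$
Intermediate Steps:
$b{\left(x,K \right)} = x \left(3 - K\right)$ ($b{\left(x,K \right)} = - (K - 3) x = - (-3 + K) x = \left(3 - K\right) x = x \left(3 - K\right)$)
$\left(\left(b{\left(- 2 \left(5 + 6\right),35 \right)} - 6434\right) \left(11881 + 14887\right) + 24871\right) + \left(40 + 65 \cdot 62\right) = \left(\left(- 2 \left(5 + 6\right) \left(3 - 35\right) - 6434\right) \left(11881 + 14887\right) + 24871\right) + \left(40 + 65 \cdot 62\right) = \left(\left(\left(-2\right) 11 \left(3 - 35\right) - 6434\right) 26768 + 24871\right) + \left(40 + 4030\right) = \left(\left(\left(-22\right) \left(-32\right) - 6434\right) 26768 + 24871\right) + 4070 = \left(\left(704 - 6434\right) 26768 + 24871\right) + 4070 = \left(\left(-5730\right) 26768 + 24871\right) + 4070 = \left(-153380640 + 24871\right) + 4070 = -153355769 + 4070 = -153351699$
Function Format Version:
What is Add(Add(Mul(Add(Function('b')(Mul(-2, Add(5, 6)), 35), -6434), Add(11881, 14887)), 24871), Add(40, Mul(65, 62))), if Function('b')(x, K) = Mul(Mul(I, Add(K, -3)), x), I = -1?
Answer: -153351699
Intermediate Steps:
Function('b')(x, K) = Mul(x, Add(3, Mul(-1, K))) (Function('b')(x, K) = Mul(Mul(-1, Add(K, -3)), x) = Mul(Mul(-1, Add(-3, K)), x) = Mul(Add(3, Mul(-1, K)), x) = Mul(x, Add(3, Mul(-1, K))))
Add(Add(Mul(Add(Function('b')(Mul(-2, Add(5, 6)), 35), -6434), Add(11881, 14887)), 24871), Add(40, Mul(65, 62))) = Add(Add(Mul(Add(Mul(Mul(-2, Add(5, 6)), Add(3, Mul(-1, 35))), -6434), Add(11881, 14887)), 24871), Add(40, Mul(65, 62))) = Add(Add(Mul(Add(Mul(Mul(-2, 11), Add(3, -35)), -6434), 26768), 24871), Add(40, 4030)) = Add(Add(Mul(Add(Mul(-22, -32), -6434), 26768), 24871), 4070) = Add(Add(Mul(Add(704, -6434), 26768), 24871), 4070) = Add(Add(Mul(-5730, 26768), 24871), 4070) = Add(Add(-153380640, 24871), 4070) = Add(-153355769, 4070) = -153351699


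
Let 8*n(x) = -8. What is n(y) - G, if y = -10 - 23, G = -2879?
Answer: 2878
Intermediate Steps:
y = -33
n(x) = -1 (n(x) = (1/8)*(-8) = -1)
n(y) - G = -1 - 1*(-2879) = -1 + 2879 = 2878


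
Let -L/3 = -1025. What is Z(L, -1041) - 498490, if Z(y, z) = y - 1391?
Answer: -496806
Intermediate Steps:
L = 3075 (L = -3*(-1025) = 3075)
Z(y, z) = -1391 + y
Z(L, -1041) - 498490 = (-1391 + 3075) - 498490 = 1684 - 498490 = -496806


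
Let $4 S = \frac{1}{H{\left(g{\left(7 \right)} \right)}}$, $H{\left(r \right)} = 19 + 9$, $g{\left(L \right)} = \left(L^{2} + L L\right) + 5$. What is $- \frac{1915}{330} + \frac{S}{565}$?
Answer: $- \frac{12118087}{2088240} \approx -5.803$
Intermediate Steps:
$g{\left(L \right)} = 5 + 2 L^{2}$ ($g{\left(L \right)} = \left(L^{2} + L^{2}\right) + 5 = 2 L^{2} + 5 = 5 + 2 L^{2}$)
$H{\left(r \right)} = 28$
$S = \frac{1}{112}$ ($S = \frac{1}{4 \cdot 28} = \frac{1}{4} \cdot \frac{1}{28} = \frac{1}{112} \approx 0.0089286$)
$- \frac{1915}{330} + \frac{S}{565} = - \frac{1915}{330} + \frac{1}{112 \cdot 565} = \left(-1915\right) \frac{1}{330} + \frac{1}{112} \cdot \frac{1}{565} = - \frac{383}{66} + \frac{1}{63280} = - \frac{12118087}{2088240}$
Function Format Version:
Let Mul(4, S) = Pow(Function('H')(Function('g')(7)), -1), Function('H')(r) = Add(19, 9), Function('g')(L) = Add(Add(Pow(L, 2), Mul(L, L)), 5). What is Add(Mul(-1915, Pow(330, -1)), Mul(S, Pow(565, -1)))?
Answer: Rational(-12118087, 2088240) ≈ -5.8030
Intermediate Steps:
Function('g')(L) = Add(5, Mul(2, Pow(L, 2))) (Function('g')(L) = Add(Add(Pow(L, 2), Pow(L, 2)), 5) = Add(Mul(2, Pow(L, 2)), 5) = Add(5, Mul(2, Pow(L, 2))))
Function('H')(r) = 28
S = Rational(1, 112) (S = Mul(Rational(1, 4), Pow(28, -1)) = Mul(Rational(1, 4), Rational(1, 28)) = Rational(1, 112) ≈ 0.0089286)
Add(Mul(-1915, Pow(330, -1)), Mul(S, Pow(565, -1))) = Add(Mul(-1915, Pow(330, -1)), Mul(Rational(1, 112), Pow(565, -1))) = Add(Mul(-1915, Rational(1, 330)), Mul(Rational(1, 112), Rational(1, 565))) = Add(Rational(-383, 66), Rational(1, 63280)) = Rational(-12118087, 2088240)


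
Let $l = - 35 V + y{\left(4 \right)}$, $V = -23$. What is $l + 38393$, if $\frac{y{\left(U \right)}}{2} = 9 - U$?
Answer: $39208$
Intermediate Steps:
$y{\left(U \right)} = 18 - 2 U$ ($y{\left(U \right)} = 2 \left(9 - U\right) = 18 - 2 U$)
$l = 815$ ($l = \left(-35\right) \left(-23\right) + \left(18 - 8\right) = 805 + \left(18 - 8\right) = 805 + 10 = 815$)
$l + 38393 = 815 + 38393 = 39208$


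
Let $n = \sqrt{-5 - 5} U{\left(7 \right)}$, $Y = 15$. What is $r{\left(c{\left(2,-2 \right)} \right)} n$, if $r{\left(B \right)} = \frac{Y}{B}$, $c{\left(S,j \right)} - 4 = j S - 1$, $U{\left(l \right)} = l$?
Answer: $- 105 i \sqrt{10} \approx - 332.04 i$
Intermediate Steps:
$c{\left(S,j \right)} = 3 + S j$ ($c{\left(S,j \right)} = 4 + \left(j S - 1\right) = 4 + \left(S j - 1\right) = 4 + \left(-1 + S j\right) = 3 + S j$)
$r{\left(B \right)} = \frac{15}{B}$
$n = 7 i \sqrt{10}$ ($n = \sqrt{-5 - 5} \cdot 7 = \sqrt{-10} \cdot 7 = i \sqrt{10} \cdot 7 = 7 i \sqrt{10} \approx 22.136 i$)
$r{\left(c{\left(2,-2 \right)} \right)} n = \frac{15}{3 + 2 \left(-2\right)} 7 i \sqrt{10} = \frac{15}{3 - 4} \cdot 7 i \sqrt{10} = \frac{15}{-1} \cdot 7 i \sqrt{10} = 15 \left(-1\right) 7 i \sqrt{10} = - 15 \cdot 7 i \sqrt{10} = - 105 i \sqrt{10}$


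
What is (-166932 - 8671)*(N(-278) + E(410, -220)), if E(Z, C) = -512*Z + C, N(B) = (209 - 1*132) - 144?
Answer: 36912979821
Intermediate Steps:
N(B) = -67 (N(B) = (209 - 132) - 144 = 77 - 144 = -67)
E(Z, C) = C - 512*Z
(-166932 - 8671)*(N(-278) + E(410, -220)) = (-166932 - 8671)*(-67 + (-220 - 512*410)) = -175603*(-67 + (-220 - 209920)) = -175603*(-67 - 210140) = -175603*(-210207) = 36912979821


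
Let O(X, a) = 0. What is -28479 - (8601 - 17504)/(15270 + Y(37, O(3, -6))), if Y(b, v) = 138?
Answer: -438795529/15408 ≈ -28478.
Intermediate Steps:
-28479 - (8601 - 17504)/(15270 + Y(37, O(3, -6))) = -28479 - (8601 - 17504)/(15270 + 138) = -28479 - (-8903)/15408 = -28479 - 1*(-8903/15408) = -28479 + 8903/15408 = -438795529/15408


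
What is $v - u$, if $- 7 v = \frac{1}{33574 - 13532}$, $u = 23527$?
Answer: $- \frac{3300696939}{140294} \approx -23527.0$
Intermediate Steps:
$v = - \frac{1}{140294}$ ($v = - \frac{1}{7 \left(33574 - 13532\right)} = - \frac{1}{7 \cdot 20042} = \left(- \frac{1}{7}\right) \frac{1}{20042} = - \frac{1}{140294} \approx -7.1279 \cdot 10^{-6}$)
$v - u = - \frac{1}{140294} - 23527 = - \frac{3300696939}{140294}$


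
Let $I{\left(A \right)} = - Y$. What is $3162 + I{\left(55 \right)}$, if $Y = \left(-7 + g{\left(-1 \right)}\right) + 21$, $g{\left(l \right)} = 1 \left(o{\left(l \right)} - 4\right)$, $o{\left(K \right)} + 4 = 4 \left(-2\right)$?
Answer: $3164$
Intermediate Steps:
$o{\left(K \right)} = -12$ ($o{\left(K \right)} = -4 + 4 \left(-2\right) = -4 - 8 = -12$)
$g{\left(l \right)} = -16$ ($g{\left(l \right)} = 1 \left(-12 - 4\right) = 1 \left(-16\right) = -16$)
$Y = -2$ ($Y = \left(-7 - 16\right) + 21 = -23 + 21 = -2$)
$I{\left(A \right)} = 2$ ($I{\left(A \right)} = \left(-1\right) \left(-2\right) = 2$)
$3162 + I{\left(55 \right)} = 3162 + 2 = 3164$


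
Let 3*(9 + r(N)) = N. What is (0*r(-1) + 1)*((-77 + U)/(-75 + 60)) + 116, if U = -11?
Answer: 1828/15 ≈ 121.87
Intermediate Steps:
r(N) = -9 + N/3
(0*r(-1) + 1)*((-77 + U)/(-75 + 60)) + 116 = (0*(-9 + (⅓)*(-1)) + 1)*((-77 - 11)/(-75 + 60)) + 116 = (0*(-9 - ⅓) + 1)*(-88/(-15)) + 116 = (0*(-28/3) + 1)*(-88*(-1/15)) + 116 = (0 + 1)*(88/15) + 116 = 1*(88/15) + 116 = 88/15 + 116 = 1828/15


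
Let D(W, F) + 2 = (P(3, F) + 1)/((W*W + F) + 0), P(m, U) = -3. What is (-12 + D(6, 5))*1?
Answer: -576/41 ≈ -14.049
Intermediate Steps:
D(W, F) = -2 - 2/(F + W²) (D(W, F) = -2 + (-3 + 1)/((W*W + F) + 0) = -2 - 2/((W² + F) + 0) = -2 - 2/((F + W²) + 0) = -2 - 2/(F + W²))
(-12 + D(6, 5))*1 = (-12 + 2*(-1 - 1*5 - 1*6²)/(5 + 6²))*1 = (-12 + 2*(-1 - 5 - 1*36)/(5 + 36))*1 = (-12 + 2*(-1 - 5 - 36)/41)*1 = (-12 + 2*(1/41)*(-42))*1 = (-12 - 84/41)*1 = -576/41*1 = -576/41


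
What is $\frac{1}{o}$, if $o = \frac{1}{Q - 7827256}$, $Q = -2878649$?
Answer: $-10705905$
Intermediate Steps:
$o = - \frac{1}{10705905}$ ($o = \frac{1}{-2878649 - 7827256} = \frac{1}{-10705905} = - \frac{1}{10705905} \approx -9.3406 \cdot 10^{-8}$)
$\frac{1}{o} = \frac{1}{- \frac{1}{10705905}} = -10705905$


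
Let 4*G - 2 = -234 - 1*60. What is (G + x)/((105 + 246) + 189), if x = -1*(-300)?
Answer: 227/540 ≈ 0.42037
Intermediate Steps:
x = 300
G = -73 (G = 1/2 + (-234 - 1*60)/4 = 1/2 + (-234 - 60)/4 = 1/2 + (1/4)*(-294) = 1/2 - 147/2 = -73)
(G + x)/((105 + 246) + 189) = (-73 + 300)/((105 + 246) + 189) = 227/(351 + 189) = 227/540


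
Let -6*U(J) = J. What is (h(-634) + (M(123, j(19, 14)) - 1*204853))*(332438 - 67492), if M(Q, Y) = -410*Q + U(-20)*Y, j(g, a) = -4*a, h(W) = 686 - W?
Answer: -202007812754/3 ≈ -6.7336e+10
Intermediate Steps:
U(J) = -J/6
M(Q, Y) = -410*Q + 10*Y/3 (M(Q, Y) = -410*Q + (-⅙*(-20))*Y = -410*Q + 10*Y/3)
(h(-634) + (M(123, j(19, 14)) - 1*204853))*(332438 - 67492) = ((686 - 1*(-634)) + ((-410*123 + 10*(-4*14)/3) - 1*204853))*(332438 - 67492) = ((686 + 634) + ((-50430 + (10/3)*(-56)) - 204853))*264946 = (1320 + ((-50430 - 560/3) - 204853))*264946 = (1320 + (-151850/3 - 204853))*264946 = (1320 - 766409/3)*264946 = -762449/3*264946 = -202007812754/3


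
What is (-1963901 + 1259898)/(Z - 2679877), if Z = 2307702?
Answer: 704003/372175 ≈ 1.8916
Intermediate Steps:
(-1963901 + 1259898)/(Z - 2679877) = (-1963901 + 1259898)/(2307702 - 2679877) = -704003/(-372175) = -704003*(-1/372175) = 704003/372175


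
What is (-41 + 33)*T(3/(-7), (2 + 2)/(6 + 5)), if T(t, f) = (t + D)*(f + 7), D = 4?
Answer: -16200/77 ≈ -210.39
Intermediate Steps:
T(t, f) = (4 + t)*(7 + f) (T(t, f) = (t + 4)*(f + 7) = (4 + t)*(7 + f))
(-41 + 33)*T(3/(-7), (2 + 2)/(6 + 5)) = (-41 + 33)*(28 + 4*((2 + 2)/(6 + 5)) + 7*(3/(-7)) + ((2 + 2)/(6 + 5))*(3/(-7))) = -8*(28 + 4*(4/11) + 7*(3*(-⅐)) + (4/11)*(3*(-⅐))) = -8*(28 + 4*(4*(1/11)) + 7*(-3/7) + (4*(1/11))*(-3/7)) = -8*(28 + 4*(4/11) - 3 + (4/11)*(-3/7)) = -8*(28 + 16/11 - 3 - 12/77) = -8*2025/77 = -16200/77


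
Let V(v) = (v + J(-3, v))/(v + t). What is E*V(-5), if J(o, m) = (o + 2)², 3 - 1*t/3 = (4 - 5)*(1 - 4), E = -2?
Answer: -8/5 ≈ -1.6000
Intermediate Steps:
t = 0 (t = 9 - 3*(4 - 5)*(1 - 4) = 9 - (-3)*(-3) = 9 - 3*3 = 9 - 9 = 0)
J(o, m) = (2 + o)²
V(v) = (1 + v)/v (V(v) = (v + (2 - 3)²)/(v + 0) = (v + (-1)²)/v = (v + 1)/v = (1 + v)/v)
E*V(-5) = -2*(1 - 5)/(-5) = -(-2)*(-4)/5 = -2*⅘ = -8/5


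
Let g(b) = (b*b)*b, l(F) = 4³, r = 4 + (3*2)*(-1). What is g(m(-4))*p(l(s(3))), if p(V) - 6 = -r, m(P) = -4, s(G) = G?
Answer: -512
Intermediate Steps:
r = -2 (r = 4 + 6*(-1) = 4 - 6 = -2)
l(F) = 64
p(V) = 8 (p(V) = 6 - 1*(-2) = 6 + 2 = 8)
g(b) = b³ (g(b) = b²*b = b³)
g(m(-4))*p(l(s(3))) = (-4)³*8 = -64*8 = -512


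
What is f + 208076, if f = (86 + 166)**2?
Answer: 271580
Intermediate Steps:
f = 63504 (f = 252**2 = 63504)
f + 208076 = 63504 + 208076 = 271580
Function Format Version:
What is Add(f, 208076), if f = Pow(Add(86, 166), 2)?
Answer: 271580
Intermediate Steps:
f = 63504 (f = Pow(252, 2) = 63504)
Add(f, 208076) = Add(63504, 208076) = 271580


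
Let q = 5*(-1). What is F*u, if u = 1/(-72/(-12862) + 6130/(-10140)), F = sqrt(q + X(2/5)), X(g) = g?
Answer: -6521034*I*sqrt(115)/19528495 ≈ -3.5809*I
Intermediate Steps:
q = -5
F = I*sqrt(115)/5 (F = sqrt(-5 + 2/5) = sqrt(-23/5) = I*sqrt(115)/5 ≈ 2.1448*I)
u = -6521034/3905699 (u = 1/(-72*(-1/12862) + 6130*(-1/10140)) = 1/(36/6431 - 613/1014) = 1/(-3905699/6521034) = -6521034/3905699 ≈ -1.6696)
F*u = (I*sqrt(115)/5)*(-6521034/3905699) = -6521034*I*sqrt(115)/19528495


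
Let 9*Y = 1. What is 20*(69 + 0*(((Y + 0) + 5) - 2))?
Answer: 1380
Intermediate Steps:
Y = 1/9 (Y = (1/9)*1 = 1/9 ≈ 0.11111)
20*(69 + 0*(((Y + 0) + 5) - 2)) = 20*(69 + 0*(((1/9 + 0) + 5) - 2)) = 20*(69 + 0*((1/9 + 5) - 2)) = 20*(69 + 0*(46/9 - 2)) = 20*(69 + 0*(28/9)) = 20*(69 + 0) = 20*69 = 1380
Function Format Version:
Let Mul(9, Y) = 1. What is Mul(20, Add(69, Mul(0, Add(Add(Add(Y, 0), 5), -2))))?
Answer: 1380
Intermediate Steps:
Y = Rational(1, 9) (Y = Mul(Rational(1, 9), 1) = Rational(1, 9) ≈ 0.11111)
Mul(20, Add(69, Mul(0, Add(Add(Add(Y, 0), 5), -2)))) = Mul(20, Add(69, Mul(0, Add(Add(Add(Rational(1, 9), 0), 5), -2)))) = Mul(20, Add(69, Mul(0, Add(Add(Rational(1, 9), 5), -2)))) = Mul(20, Add(69, Mul(0, Add(Rational(46, 9), -2)))) = Mul(20, Add(69, Mul(0, Rational(28, 9)))) = Mul(20, Add(69, 0)) = Mul(20, 69) = 1380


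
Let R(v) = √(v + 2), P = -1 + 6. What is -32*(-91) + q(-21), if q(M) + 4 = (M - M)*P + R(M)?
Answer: 2908 + I*√19 ≈ 2908.0 + 4.3589*I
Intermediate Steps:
P = 5
R(v) = √(2 + v)
q(M) = -4 + √(2 + M) (q(M) = -4 + ((M - M)*5 + √(2 + M)) = -4 + (0*5 + √(2 + M)) = -4 + (0 + √(2 + M)) = -4 + √(2 + M))
-32*(-91) + q(-21) = -32*(-91) + (-4 + √(2 - 21)) = 2912 + (-4 + √(-19)) = 2912 + (-4 + I*√19) = 2908 + I*√19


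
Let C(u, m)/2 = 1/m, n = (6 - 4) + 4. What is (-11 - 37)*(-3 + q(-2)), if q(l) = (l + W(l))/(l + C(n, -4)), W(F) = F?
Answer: 336/5 ≈ 67.200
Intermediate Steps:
n = 6 (n = 2 + 4 = 6)
C(u, m) = 2/m
q(l) = 2*l/(-½ + l) (q(l) = (l + l)/(l + 2/(-4)) = (2*l)/(l + 2*(-¼)) = (2*l)/(l - ½) = (2*l)/(-½ + l) = 2*l/(-½ + l))
(-11 - 37)*(-3 + q(-2)) = (-11 - 37)*(-3 + 4*(-2)/(-1 + 2*(-2))) = -48*(-3 + 4*(-2)/(-1 - 4)) = -48*(-3 + 4*(-2)/(-5)) = -48*(-3 + 4*(-2)*(-⅕)) = -48*(-3 + 8/5) = -48*(-7/5) = 336/5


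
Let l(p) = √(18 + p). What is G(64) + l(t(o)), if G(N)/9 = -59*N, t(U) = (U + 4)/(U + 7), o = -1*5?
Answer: -33984 + √70/2 ≈ -33980.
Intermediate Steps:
o = -5
t(U) = (4 + U)/(7 + U)
G(N) = -531*N (G(N) = 9*(-59*N) = -531*N)
G(64) + l(t(o)) = -531*64 + √(18 + (4 - 5)/(7 - 5)) = -33984 + √(18 - 1/2) = -33984 + √(18 + (½)*(-1)) = -33984 + √(18 - ½) = -33984 + √(35/2) = -33984 + √70/2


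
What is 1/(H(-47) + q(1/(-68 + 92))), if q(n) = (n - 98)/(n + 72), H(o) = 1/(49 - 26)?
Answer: -39767/52344 ≈ -0.75972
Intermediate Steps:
H(o) = 1/23
q(n) = (-98 + n)/(72 + n)
1/(H(-47) + q(1/(-68 + 92))) = 1/(1/23 + (-98 + 1/(-68 + 92))/(72 + 1/(-68 + 92))) = 1/(1/23 + (-98 + 1/24)/(72 + 1/24)) = 1/(1/23 - 2351/24/(1729/24)) = 1/(1/23 + (24/1729)*(-2351/24)) = 1/(1/23 - 2351/1729) = 1/(-52344/39767) = -39767/52344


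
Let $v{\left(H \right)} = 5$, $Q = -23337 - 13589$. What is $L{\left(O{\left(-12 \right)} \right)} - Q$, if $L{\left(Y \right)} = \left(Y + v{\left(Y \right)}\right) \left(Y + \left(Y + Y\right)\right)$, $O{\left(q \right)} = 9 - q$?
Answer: $38564$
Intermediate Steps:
$Q = -36926$ ($Q = -23337 - 13589 = -36926$)
$L{\left(Y \right)} = 3 Y \left(5 + Y\right)$ ($L{\left(Y \right)} = \left(Y + 5\right) \left(Y + \left(Y + Y\right)\right) = \left(5 + Y\right) \left(Y + 2 Y\right) = \left(5 + Y\right) 3 Y = 3 Y \left(5 + Y\right)$)
$L{\left(O{\left(-12 \right)} \right)} - Q = 3 \left(9 - -12\right) \left(5 + \left(9 - -12\right)\right) - -36926 = 3 \left(9 + 12\right) \left(5 + \left(9 + 12\right)\right) + 36926 = 3 \cdot 21 \left(5 + 21\right) + 36926 = 3 \cdot 21 \cdot 26 + 36926 = 1638 + 36926 = 38564$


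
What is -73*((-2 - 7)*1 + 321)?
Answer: -22776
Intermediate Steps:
-73*((-2 - 7)*1 + 321) = -73*(-9*1 + 321) = -73*(-9 + 321) = -73*312 = -22776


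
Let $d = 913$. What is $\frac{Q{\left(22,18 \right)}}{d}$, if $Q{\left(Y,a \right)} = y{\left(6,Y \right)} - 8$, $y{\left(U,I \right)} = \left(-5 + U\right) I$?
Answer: $\frac{14}{913} \approx 0.015334$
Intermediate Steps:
$y{\left(U,I \right)} = I \left(-5 + U\right)$
$Q{\left(Y,a \right)} = -8 + Y$ ($Q{\left(Y,a \right)} = Y \left(-5 + 6\right) - 8 = Y 1 - 8 = Y - 8 = -8 + Y$)
$\frac{Q{\left(22,18 \right)}}{d} = \frac{-8 + 22}{913} = 14 \cdot \frac{1}{913} = \frac{14}{913}$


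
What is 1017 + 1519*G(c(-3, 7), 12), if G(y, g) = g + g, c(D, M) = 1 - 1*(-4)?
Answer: 37473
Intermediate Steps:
c(D, M) = 5 (c(D, M) = 1 + 4 = 5)
G(y, g) = 2*g
1017 + 1519*G(c(-3, 7), 12) = 1017 + 1519*(2*12) = 1017 + 1519*24 = 1017 + 36456 = 37473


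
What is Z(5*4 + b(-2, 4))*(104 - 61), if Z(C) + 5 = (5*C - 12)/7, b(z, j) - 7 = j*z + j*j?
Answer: 5504/7 ≈ 786.29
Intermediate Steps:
b(z, j) = 7 + j² + j*z (b(z, j) = 7 + (j*z + j*j) = 7 + (j*z + j²) = 7 + (j² + j*z) = 7 + j² + j*z)
Z(C) = -47/7 + 5*C/7 (Z(C) = -5 + (5*C - 12)/7 = -5 + (-12 + 5*C)*(⅐) = -5 + (-12/7 + 5*C/7) = -47/7 + 5*C/7)
Z(5*4 + b(-2, 4))*(104 - 61) = (-47/7 + 5*(5*4 + (7 + 4² + 4*(-2)))/7)*(104 - 61) = (-47/7 + 5*(20 + (7 + 16 - 8))/7)*43 = (-47/7 + 5*(20 + 15)/7)*43 = (-47/7 + (5/7)*35)*43 = (-47/7 + 25)*43 = (128/7)*43 = 5504/7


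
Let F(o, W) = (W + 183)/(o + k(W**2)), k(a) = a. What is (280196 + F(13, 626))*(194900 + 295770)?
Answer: 53878378055775510/391889 ≈ 1.3748e+11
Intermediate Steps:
F(o, W) = (183 + W)/(o + W**2) (F(o, W) = (W + 183)/(o + W**2) = (183 + W)/(o + W**2))
(280196 + F(13, 626))*(194900 + 295770) = (280196 + (183 + 626)/(13 + 626**2))*(194900 + 295770) = (280196 + 809/(13 + 391876))*490670 = (280196 + 809/391889)*490670 = (109805731053/391889)*490670 = 53878378055775510/391889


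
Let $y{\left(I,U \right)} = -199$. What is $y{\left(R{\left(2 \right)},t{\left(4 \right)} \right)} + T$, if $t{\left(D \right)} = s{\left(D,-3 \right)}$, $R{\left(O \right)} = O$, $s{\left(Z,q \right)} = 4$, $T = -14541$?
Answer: $-14740$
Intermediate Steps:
$t{\left(D \right)} = 4$
$y{\left(R{\left(2 \right)},t{\left(4 \right)} \right)} + T = -199 - 14541 = -14740$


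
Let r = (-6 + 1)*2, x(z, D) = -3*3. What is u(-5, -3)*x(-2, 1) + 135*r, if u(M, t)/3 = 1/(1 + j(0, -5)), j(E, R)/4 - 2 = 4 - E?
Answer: -33777/25 ≈ -1351.1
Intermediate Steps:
j(E, R) = 24 - 4*E (j(E, R) = 8 + 4*(4 - E) = 8 + (16 - 4*E) = 24 - 4*E)
x(z, D) = -9
r = -10 (r = -5*2 = -10)
u(M, t) = 3/25 (u(M, t) = 3/(1 + (24 - 4*0)) = 3/(1 + (24 + 0)) = 3/(1 + 24) = 3/25)
u(-5, -3)*x(-2, 1) + 135*r = (3/25)*(-9) + 135*(-10) = -27/25 - 1350 = -33777/25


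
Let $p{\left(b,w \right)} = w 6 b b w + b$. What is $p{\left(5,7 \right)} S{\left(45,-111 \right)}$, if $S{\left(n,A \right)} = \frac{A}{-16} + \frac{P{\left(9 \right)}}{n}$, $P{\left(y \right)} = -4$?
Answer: $\frac{7253501}{144} \approx 50372.0$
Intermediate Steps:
$p{\left(b,w \right)} = b + 6 b^{2} w^{2}$ ($p{\left(b,w \right)} = 6 w b b w + b = 6 b w b w + b = 6 w b^{2} w + b = 6 b^{2} w^{2} + b = b + 6 b^{2} w^{2}$)
$S{\left(n,A \right)} = - \frac{4}{n} - \frac{A}{16}$ ($S{\left(n,A \right)} = \frac{A}{-16} - \frac{4}{n} = A \left(- \frac{1}{16}\right) - \frac{4}{n} = - \frac{A}{16} - \frac{4}{n} = - \frac{4}{n} - \frac{A}{16}$)
$p{\left(5,7 \right)} S{\left(45,-111 \right)} = 5 \left(1 + 6 \cdot 5 \cdot 7^{2}\right) \left(- \frac{4}{45} - - \frac{111}{16}\right) = 5 \left(1 + 6 \cdot 5 \cdot 49\right) \left(\left(-4\right) \frac{1}{45} + \frac{111}{16}\right) = 5 \left(1 + 1470\right) \left(- \frac{4}{45} + \frac{111}{16}\right) = 5 \cdot 1471 \cdot \frac{4931}{720} = 7355 \cdot \frac{4931}{720} = \frac{7253501}{144}$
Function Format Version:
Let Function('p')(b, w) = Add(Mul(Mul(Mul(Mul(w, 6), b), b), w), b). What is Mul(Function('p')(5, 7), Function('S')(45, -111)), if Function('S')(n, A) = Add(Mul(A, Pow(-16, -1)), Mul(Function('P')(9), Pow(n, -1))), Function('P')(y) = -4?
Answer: Rational(7253501, 144) ≈ 50372.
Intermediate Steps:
Function('p')(b, w) = Add(b, Mul(6, Pow(b, 2), Pow(w, 2))) (Function('p')(b, w) = Add(Mul(Mul(Mul(Mul(6, w), b), b), w), b) = Add(Mul(Mul(Mul(6, b, w), b), w), b) = Add(Mul(Mul(6, w, Pow(b, 2)), w), b) = Add(Mul(6, Pow(b, 2), Pow(w, 2)), b) = Add(b, Mul(6, Pow(b, 2), Pow(w, 2))))
Function('S')(n, A) = Add(Mul(-4, Pow(n, -1)), Mul(Rational(-1, 16), A)) (Function('S')(n, A) = Add(Mul(A, Pow(-16, -1)), Mul(-4, Pow(n, -1))) = Add(Mul(A, Rational(-1, 16)), Mul(-4, Pow(n, -1))) = Add(Mul(Rational(-1, 16), A), Mul(-4, Pow(n, -1))) = Add(Mul(-4, Pow(n, -1)), Mul(Rational(-1, 16), A)))
Mul(Function('p')(5, 7), Function('S')(45, -111)) = Mul(Mul(5, Add(1, Mul(6, 5, Pow(7, 2)))), Add(Mul(-4, Pow(45, -1)), Mul(Rational(-1, 16), -111))) = Mul(Mul(5, Add(1, Mul(6, 5, 49))), Add(Mul(-4, Rational(1, 45)), Rational(111, 16))) = Mul(Mul(5, Add(1, 1470)), Add(Rational(-4, 45), Rational(111, 16))) = Mul(Mul(5, 1471), Rational(4931, 720)) = Mul(7355, Rational(4931, 720)) = Rational(7253501, 144)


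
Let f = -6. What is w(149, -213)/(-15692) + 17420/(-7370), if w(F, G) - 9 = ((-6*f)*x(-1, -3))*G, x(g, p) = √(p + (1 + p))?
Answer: -408091/172612 + 1917*I*√5/3923 ≈ -2.3642 + 1.0927*I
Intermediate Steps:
x(g, p) = √(1 + 2*p)
w(F, G) = 9 + 36*I*G*√5 (w(F, G) = 9 + ((-6*(-6))*√(1 + 2*(-3)))*G = 9 + (36*√(1 - 6))*G = 9 + (36*√(-5))*G = 9 + (36*(I*√5))*G = 9 + (36*I*√5)*G = 9 + 36*I*G*√5)
w(149, -213)/(-15692) + 17420/(-7370) = (9 + 36*I*(-213)*√5)/(-15692) + 17420/(-7370) = (9 - 7668*I*√5)*(-1/15692) + 17420*(-1/7370) = (-9/15692 + 1917*I*√5/3923) - 26/11 = -408091/172612 + 1917*I*√5/3923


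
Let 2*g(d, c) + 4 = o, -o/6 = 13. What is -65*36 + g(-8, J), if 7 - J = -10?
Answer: -2381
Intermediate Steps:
J = 17 (J = 7 - 1*(-10) = 7 + 10 = 17)
o = -78 (o = -6*13 = -78)
g(d, c) = -41 (g(d, c) = -2 + (1/2)*(-78) = -2 - 39 = -41)
-65*36 + g(-8, J) = -65*36 - 41 = -2340 - 41 = -2381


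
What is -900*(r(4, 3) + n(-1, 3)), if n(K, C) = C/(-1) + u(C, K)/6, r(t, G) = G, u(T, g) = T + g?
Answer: -300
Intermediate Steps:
n(K, C) = -5*C/6 + K/6 (n(K, C) = C/(-1) + (C + K)/6 = C*(-1) + (C + K)*(1/6) = -C + (C/6 + K/6) = -5*C/6 + K/6)
-900*(r(4, 3) + n(-1, 3)) = -900*(3 + (-5/6*3 + (1/6)*(-1))) = -900*(3 + (-5/2 - 1/6)) = -900*(3 - 8/3) = -900/3 = -45*20/3 = -300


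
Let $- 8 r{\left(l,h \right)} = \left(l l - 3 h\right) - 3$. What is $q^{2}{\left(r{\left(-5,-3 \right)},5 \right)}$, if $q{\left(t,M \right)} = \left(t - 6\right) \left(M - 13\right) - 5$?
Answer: $5476$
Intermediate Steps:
$r{\left(l,h \right)} = \frac{3}{8} - \frac{l^{2}}{8} + \frac{3 h}{8}$ ($r{\left(l,h \right)} = - \frac{\left(l l - 3 h\right) - 3}{8} = - \frac{\left(l^{2} - 3 h\right) - 3}{8} = - \frac{-3 + l^{2} - 3 h}{8} = \frac{3}{8} - \frac{l^{2}}{8} + \frac{3 h}{8}$)
$q{\left(t,M \right)} = -5 + \left(-13 + M\right) \left(-6 + t\right)$ ($q{\left(t,M \right)} = \left(-6 + t\right) \left(-13 + M\right) - 5 = \left(-13 + M\right) \left(-6 + t\right) - 5 = -5 + \left(-13 + M\right) \left(-6 + t\right)$)
$q^{2}{\left(r{\left(-5,-3 \right)},5 \right)} = \left(73 - 13 \left(\frac{3}{8} - \frac{\left(-5\right)^{2}}{8} + \frac{3}{8} \left(-3\right)\right) - 30 + 5 \left(\frac{3}{8} - \frac{\left(-5\right)^{2}}{8} + \frac{3}{8} \left(-3\right)\right)\right)^{2} = \left(73 - 13 \left(\frac{3}{8} - \frac{25}{8} - \frac{9}{8}\right) - 30 + 5 \left(\frac{3}{8} - \frac{25}{8} - \frac{9}{8}\right)\right)^{2} = \left(73 - - \frac{403}{8} - 30 + 5 \left(- \frac{31}{8}\right)\right)^{2} = \left(73 + \frac{403}{8} - 30 - \frac{155}{8}\right)^{2} = 74^{2} = 5476$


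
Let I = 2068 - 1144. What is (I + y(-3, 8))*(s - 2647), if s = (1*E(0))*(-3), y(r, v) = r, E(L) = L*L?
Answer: -2437887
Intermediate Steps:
E(L) = L²
I = 924
s = 0 (s = (1*0²)*(-3) = (1*0)*(-3) = 0*(-3) = 0)
(I + y(-3, 8))*(s - 2647) = (924 - 3)*(0 - 2647) = 921*(-2647) = -2437887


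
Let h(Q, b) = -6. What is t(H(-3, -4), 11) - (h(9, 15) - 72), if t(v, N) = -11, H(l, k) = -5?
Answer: 67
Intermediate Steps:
t(H(-3, -4), 11) - (h(9, 15) - 72) = -11 - (-6 - 72) = -11 - 1*(-78) = -11 + 78 = 67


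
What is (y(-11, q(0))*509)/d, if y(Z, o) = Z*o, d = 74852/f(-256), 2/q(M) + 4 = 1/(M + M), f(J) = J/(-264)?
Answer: 0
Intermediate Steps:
f(J) = -J/264 (f(J) = J*(-1/264) = -J/264)
q(M) = 2/(-4 + 1/(2*M)) (q(M) = 2/(-4 + 1/(M + M)) = 2/(-4 + 1/(2*M)))
d = 617529/8 (d = 74852/((-1/264*(-256))) = 74852/(32/33) = 74852*(33/32) = 617529/8 ≈ 77191.)
(y(-11, q(0))*509)/d = (-(-44)*0/(-1 + 8*0)*509)/(617529/8) = (-(-44)*0/(-1 + 0)*509)*(8/617529) = (-(-44)*0/(-1)*509)*(8/617529) = (-(-44)*0*(-1)*509)*(8/617529) = (-11*0*509)*(8/617529) = (0*509)*(8/617529) = 0*(8/617529) = 0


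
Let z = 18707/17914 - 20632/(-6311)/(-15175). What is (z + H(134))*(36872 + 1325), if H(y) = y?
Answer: 680739280726047463/131970267650 ≈ 5.1583e+6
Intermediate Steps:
z = 137783771679/131970267650 (z = 18707*(1/17914) - 20632*(-1/6311)*(-1/15175) = 1439/1378 + (20632/6311)*(-1/15175) = 1439/1378 - 20632/95769425 = 137783771679/131970267650 ≈ 1.0441)
(z + H(134))*(36872 + 1325) = (137783771679/131970267650 + 134)*(36872 + 1325) = (17821799636779/131970267650)*38197 = 680739280726047463/131970267650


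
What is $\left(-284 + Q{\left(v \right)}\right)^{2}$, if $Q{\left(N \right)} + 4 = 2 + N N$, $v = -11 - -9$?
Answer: $79524$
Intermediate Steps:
$v = -2$ ($v = -11 + 9 = -2$)
$Q{\left(N \right)} = -2 + N^{2}$ ($Q{\left(N \right)} = -4 + \left(2 + N N\right) = -4 + \left(2 + N^{2}\right) = -2 + N^{2}$)
$\left(-284 + Q{\left(v \right)}\right)^{2} = \left(-284 - \left(2 - \left(-2\right)^{2}\right)\right)^{2} = \left(-284 + \left(-2 + 4\right)\right)^{2} = \left(-284 + 2\right)^{2} = \left(-282\right)^{2} = 79524$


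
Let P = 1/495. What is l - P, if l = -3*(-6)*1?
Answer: 8909/495 ≈ 17.998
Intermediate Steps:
l = 18 (l = 18*1 = 18)
P = 1/495 ≈ 0.0020202
l - P = 18 - 1*1/495 = 18 - 1/495 = 8909/495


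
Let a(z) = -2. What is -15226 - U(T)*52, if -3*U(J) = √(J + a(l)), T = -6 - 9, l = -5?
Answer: -15226 + 52*I*√17/3 ≈ -15226.0 + 71.467*I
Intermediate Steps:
T = -15
U(J) = -√(-2 + J)/3 (U(J) = -√(J - 2)/3 = -√(-2 + J)/3)
-15226 - U(T)*52 = -15226 - (-√(-2 - 15)/3)*52 = -15226 - (-I*√17/3)*52 = -15226 - (-52)*I*√17/3 = -15226 + 52*I*√17/3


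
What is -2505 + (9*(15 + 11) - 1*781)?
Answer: -3052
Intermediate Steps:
-2505 + (9*(15 + 11) - 1*781) = -2505 + (9*26 - 781) = -2505 + (234 - 781) = -2505 - 547 = -3052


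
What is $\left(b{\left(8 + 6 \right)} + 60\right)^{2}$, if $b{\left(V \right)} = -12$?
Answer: $2304$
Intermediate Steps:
$\left(b{\left(8 + 6 \right)} + 60\right)^{2} = \left(-12 + 60\right)^{2} = 48^{2} = 2304$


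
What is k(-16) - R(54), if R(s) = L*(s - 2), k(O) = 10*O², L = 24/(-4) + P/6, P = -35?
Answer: 9526/3 ≈ 3175.3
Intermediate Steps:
L = -71/6 (L = 24/(-4) - 35/6 = 24*(-¼) - 35*⅙ = -6 - 35/6 = -71/6 ≈ -11.833)
R(s) = 71/3 - 71*s/6 (R(s) = -71*(s - 2)/6 = -71*(-2 + s)/6 = 71/3 - 71*s/6)
k(-16) - R(54) = 10*(-16)² - (71/3 - 71/6*54) = 10*256 - (71/3 - 639) = 2560 - 1*(-1846/3) = 2560 + 1846/3 = 9526/3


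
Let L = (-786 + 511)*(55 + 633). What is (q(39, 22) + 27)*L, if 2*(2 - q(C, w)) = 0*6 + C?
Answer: -1797400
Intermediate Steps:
q(C, w) = 2 - C/2 (q(C, w) = 2 - (0*6 + C)/2 = 2 - (0 + C)/2 = 2 - C/2)
L = -189200 (L = -275*688 = -189200)
(q(39, 22) + 27)*L = ((2 - ½*39) + 27)*(-189200) = ((2 - 39/2) + 27)*(-189200) = (-35/2 + 27)*(-189200) = (19/2)*(-189200) = -1797400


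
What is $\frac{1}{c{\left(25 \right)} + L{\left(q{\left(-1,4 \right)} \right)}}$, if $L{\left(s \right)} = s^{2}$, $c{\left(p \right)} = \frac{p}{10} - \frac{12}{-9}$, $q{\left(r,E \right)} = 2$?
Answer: $\frac{6}{47} \approx 0.12766$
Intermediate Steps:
$c{\left(p \right)} = \frac{4}{3} + \frac{p}{10}$ ($c{\left(p \right)} = p \frac{1}{10} - - \frac{4}{3} = \frac{p}{10} + \frac{4}{3} = \frac{4}{3} + \frac{p}{10}$)
$\frac{1}{c{\left(25 \right)} + L{\left(q{\left(-1,4 \right)} \right)}} = \frac{1}{\left(\frac{4}{3} + \frac{1}{10} \cdot 25\right) + 2^{2}} = \frac{1}{\left(\frac{4}{3} + \frac{5}{2}\right) + 4} = \frac{1}{\frac{23}{6} + 4} = \frac{1}{\frac{47}{6}} = \frac{6}{47}$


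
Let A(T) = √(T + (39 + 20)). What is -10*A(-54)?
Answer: -10*√5 ≈ -22.361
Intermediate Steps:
A(T) = √(59 + T) (A(T) = √(T + 59) = √(59 + T))
-10*A(-54) = -10*√(59 - 54) = -10*√5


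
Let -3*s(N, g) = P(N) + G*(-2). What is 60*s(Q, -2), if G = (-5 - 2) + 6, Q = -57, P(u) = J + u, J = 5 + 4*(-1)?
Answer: 1080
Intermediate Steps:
J = 1 (J = 5 - 4 = 1)
P(u) = 1 + u
G = -1 (G = -7 + 6 = -1)
s(N, g) = -1 - N/3 (s(N, g) = -((1 + N) - 1*(-2))/3 = -((1 + N) + 2)/3 = -(3 + N)/3 = -1 - N/3)
60*s(Q, -2) = 60*(-1 - 1/3*(-57)) = 60*(-1 + 19) = 60*18 = 1080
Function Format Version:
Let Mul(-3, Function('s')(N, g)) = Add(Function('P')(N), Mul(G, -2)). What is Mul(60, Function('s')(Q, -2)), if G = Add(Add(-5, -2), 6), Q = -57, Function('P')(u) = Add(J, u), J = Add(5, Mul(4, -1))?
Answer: 1080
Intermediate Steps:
J = 1 (J = Add(5, -4) = 1)
Function('P')(u) = Add(1, u)
G = -1 (G = Add(-7, 6) = -1)
Function('s')(N, g) = Add(-1, Mul(Rational(-1, 3), N)) (Function('s')(N, g) = Mul(Rational(-1, 3), Add(Add(1, N), Mul(-1, -2))) = Mul(Rational(-1, 3), Add(Add(1, N), 2)) = Mul(Rational(-1, 3), Add(3, N)) = Add(-1, Mul(Rational(-1, 3), N)))
Mul(60, Function('s')(Q, -2)) = Mul(60, Add(-1, Mul(Rational(-1, 3), -57))) = Mul(60, Add(-1, 19)) = Mul(60, 18) = 1080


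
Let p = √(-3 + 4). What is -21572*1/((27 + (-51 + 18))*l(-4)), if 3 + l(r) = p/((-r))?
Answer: -43144/33 ≈ -1307.4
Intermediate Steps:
p = 1 (p = √1 = 1)
l(r) = -3 - 1/r (l(r) = -3 + 1/(-r) = -3 + 1*(-1/r) = -3 - 1/r)
-21572*1/((27 + (-51 + 18))*l(-4)) = -21572*1/((-3 - 1/(-4))*(27 + (-51 + 18))) = -21572*1/((-3 - 1*(-¼))*(27 - 33)) = -21572*(-1/(6*(-3 + ¼))) = -21572/((-11/4*(-6))) = -21572/33/2 = -21572*2/33 = -43144/33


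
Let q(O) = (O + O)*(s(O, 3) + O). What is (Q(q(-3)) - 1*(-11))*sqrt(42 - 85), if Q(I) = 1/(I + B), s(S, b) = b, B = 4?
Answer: 45*I*sqrt(43)/4 ≈ 73.771*I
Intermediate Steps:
q(O) = 2*O*(3 + O) (q(O) = (O + O)*(3 + O) = (2*O)*(3 + O) = 2*O*(3 + O))
Q(I) = 1/(4 + I) (Q(I) = 1/(I + 4) = 1/(4 + I))
(Q(q(-3)) - 1*(-11))*sqrt(42 - 85) = (1/(4 + 2*(-3)*(3 - 3)) - 1*(-11))*sqrt(42 - 85) = (1/(4 + 2*(-3)*0) + 11)*sqrt(-43) = (1/(4 + 0) + 11)*(I*sqrt(43)) = (1/4 + 11)*(I*sqrt(43)) = 45*(I*sqrt(43))/4 = 45*I*sqrt(43)/4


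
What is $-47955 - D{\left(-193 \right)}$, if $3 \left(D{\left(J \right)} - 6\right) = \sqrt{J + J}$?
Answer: $-47961 - \frac{i \sqrt{386}}{3} \approx -47961.0 - 6.549 i$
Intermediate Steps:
$D{\left(J \right)} = 6 + \frac{\sqrt{2} \sqrt{J}}{3}$ ($D{\left(J \right)} = 6 + \frac{\sqrt{J + J}}{3} = 6 + \frac{\sqrt{2 J}}{3} = 6 + \frac{\sqrt{2} \sqrt{J}}{3}$)
$-47955 - D{\left(-193 \right)} = -47955 - \left(6 + \frac{\sqrt{2} \sqrt{-193}}{3}\right) = -47955 - \left(6 + \frac{\sqrt{2} i \sqrt{193}}{3}\right) = -47955 - \left(6 + \frac{i \sqrt{386}}{3}\right) = -47961 - \frac{i \sqrt{386}}{3}$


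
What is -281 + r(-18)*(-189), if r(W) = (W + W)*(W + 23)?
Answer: 33739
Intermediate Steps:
r(W) = 2*W*(23 + W) (r(W) = (2*W)*(23 + W) = 2*W*(23 + W))
-281 + r(-18)*(-189) = -281 + (2*(-18)*(23 - 18))*(-189) = -281 + (2*(-18)*5)*(-189) = -281 - 180*(-189) = -281 + 34020 = 33739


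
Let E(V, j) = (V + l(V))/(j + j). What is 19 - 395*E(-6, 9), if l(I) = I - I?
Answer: 452/3 ≈ 150.67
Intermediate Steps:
l(I) = 0
E(V, j) = V/(2*j) (E(V, j) = (V + 0)/(j + j) = V/((2*j)) = V*(1/(2*j)) = V/(2*j))
19 - 395*E(-6, 9) = 19 - 395*(-6)/(2*9) = 19 - 395*(-⅓) = 19 + 395/3 = 452/3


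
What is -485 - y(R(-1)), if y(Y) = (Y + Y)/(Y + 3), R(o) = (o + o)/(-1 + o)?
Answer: -971/2 ≈ -485.50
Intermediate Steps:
R(o) = 2*o/(-1 + o) (R(o) = (2*o)/(-1 + o) = 2*o/(-1 + o))
y(Y) = 2*Y/(3 + Y) (y(Y) = (2*Y)/(3 + Y) = 2*Y/(3 + Y))
-485 - y(R(-1)) = -485 - 2*2*(-1)/(-1 - 1)/(3 + 2*(-1)/(-1 - 1)) = -485 - 2*2*(-1)/(-2)/(3 + 2*(-1)/(-2)) = -485 - 2*2*(-1)*(-½)/(3 + 2*(-1)*(-½)) = -485 - 2/(3 + 1) = -485 - 2/4 = -485 - 1*½ = -485 - ½ = -971/2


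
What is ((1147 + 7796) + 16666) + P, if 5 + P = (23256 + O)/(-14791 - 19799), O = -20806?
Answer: 88563991/3459 ≈ 25604.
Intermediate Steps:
P = -17540/3459 (P = -5 + (23256 - 20806)/(-14791 - 19799) = -5 + 2450/(-34590) = -5 + 2450*(-1/34590) = -5 - 245/3459 = -17540/3459 ≈ -5.0708)
((1147 + 7796) + 16666) + P = ((1147 + 7796) + 16666) - 17540/3459 = (8943 + 16666) - 17540/3459 = 25609 - 17540/3459 = 88563991/3459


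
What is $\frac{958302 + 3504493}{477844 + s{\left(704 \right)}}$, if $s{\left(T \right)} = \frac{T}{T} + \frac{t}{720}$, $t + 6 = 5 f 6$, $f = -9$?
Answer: $\frac{267767700}{28670677} \approx 9.3394$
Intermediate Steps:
$t = -276$ ($t = -6 + 5 \left(-9\right) 6 = -6 - 270 = -276$)
$s{\left(T \right)} = \frac{37}{60}$ ($s{\left(T \right)} = \frac{T}{T} - \frac{276}{720} = 1 - \frac{23}{60} = \frac{37}{60}$)
$\frac{958302 + 3504493}{477844 + s{\left(704 \right)}} = \frac{958302 + 3504493}{477844 + \frac{37}{60}} = \frac{4462795}{\frac{28670677}{60}} = 4462795 \cdot \frac{60}{28670677} = \frac{267767700}{28670677}$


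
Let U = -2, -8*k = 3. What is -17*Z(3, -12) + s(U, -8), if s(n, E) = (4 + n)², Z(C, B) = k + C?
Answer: -325/8 ≈ -40.625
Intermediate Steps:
k = -3/8 (k = -⅛*3 = -3/8 ≈ -0.37500)
Z(C, B) = -3/8 + C
-17*Z(3, -12) + s(U, -8) = -17*(-3/8 + 3) + (4 - 2)² = -17*21/8 + 2² = -357/8 + 4 = -325/8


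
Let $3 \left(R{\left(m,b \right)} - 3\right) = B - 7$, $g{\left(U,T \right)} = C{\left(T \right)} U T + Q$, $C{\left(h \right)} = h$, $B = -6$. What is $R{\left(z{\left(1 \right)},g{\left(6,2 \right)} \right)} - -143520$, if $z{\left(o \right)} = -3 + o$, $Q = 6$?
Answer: $\frac{430556}{3} \approx 1.4352 \cdot 10^{5}$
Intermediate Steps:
$g{\left(U,T \right)} = 6 + U T^{2}$ ($g{\left(U,T \right)} = T U T + 6 = U T^{2} + 6 = 6 + U T^{2}$)
$R{\left(m,b \right)} = - \frac{4}{3}$ ($R{\left(m,b \right)} = 3 + \frac{-6 - 7}{3} = 3 + \frac{1}{3} \left(-13\right) = 3 - \frac{13}{3} = - \frac{4}{3}$)
$R{\left(z{\left(1 \right)},g{\left(6,2 \right)} \right)} - -143520 = - \frac{4}{3} - -143520 = - \frac{4}{3} + 143520 = \frac{430556}{3}$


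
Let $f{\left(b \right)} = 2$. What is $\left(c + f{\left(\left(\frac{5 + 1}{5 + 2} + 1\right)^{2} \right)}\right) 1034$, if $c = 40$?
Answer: $43428$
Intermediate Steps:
$\left(c + f{\left(\left(\frac{5 + 1}{5 + 2} + 1\right)^{2} \right)}\right) 1034 = \left(40 + 2\right) 1034 = 42 \cdot 1034 = 43428$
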